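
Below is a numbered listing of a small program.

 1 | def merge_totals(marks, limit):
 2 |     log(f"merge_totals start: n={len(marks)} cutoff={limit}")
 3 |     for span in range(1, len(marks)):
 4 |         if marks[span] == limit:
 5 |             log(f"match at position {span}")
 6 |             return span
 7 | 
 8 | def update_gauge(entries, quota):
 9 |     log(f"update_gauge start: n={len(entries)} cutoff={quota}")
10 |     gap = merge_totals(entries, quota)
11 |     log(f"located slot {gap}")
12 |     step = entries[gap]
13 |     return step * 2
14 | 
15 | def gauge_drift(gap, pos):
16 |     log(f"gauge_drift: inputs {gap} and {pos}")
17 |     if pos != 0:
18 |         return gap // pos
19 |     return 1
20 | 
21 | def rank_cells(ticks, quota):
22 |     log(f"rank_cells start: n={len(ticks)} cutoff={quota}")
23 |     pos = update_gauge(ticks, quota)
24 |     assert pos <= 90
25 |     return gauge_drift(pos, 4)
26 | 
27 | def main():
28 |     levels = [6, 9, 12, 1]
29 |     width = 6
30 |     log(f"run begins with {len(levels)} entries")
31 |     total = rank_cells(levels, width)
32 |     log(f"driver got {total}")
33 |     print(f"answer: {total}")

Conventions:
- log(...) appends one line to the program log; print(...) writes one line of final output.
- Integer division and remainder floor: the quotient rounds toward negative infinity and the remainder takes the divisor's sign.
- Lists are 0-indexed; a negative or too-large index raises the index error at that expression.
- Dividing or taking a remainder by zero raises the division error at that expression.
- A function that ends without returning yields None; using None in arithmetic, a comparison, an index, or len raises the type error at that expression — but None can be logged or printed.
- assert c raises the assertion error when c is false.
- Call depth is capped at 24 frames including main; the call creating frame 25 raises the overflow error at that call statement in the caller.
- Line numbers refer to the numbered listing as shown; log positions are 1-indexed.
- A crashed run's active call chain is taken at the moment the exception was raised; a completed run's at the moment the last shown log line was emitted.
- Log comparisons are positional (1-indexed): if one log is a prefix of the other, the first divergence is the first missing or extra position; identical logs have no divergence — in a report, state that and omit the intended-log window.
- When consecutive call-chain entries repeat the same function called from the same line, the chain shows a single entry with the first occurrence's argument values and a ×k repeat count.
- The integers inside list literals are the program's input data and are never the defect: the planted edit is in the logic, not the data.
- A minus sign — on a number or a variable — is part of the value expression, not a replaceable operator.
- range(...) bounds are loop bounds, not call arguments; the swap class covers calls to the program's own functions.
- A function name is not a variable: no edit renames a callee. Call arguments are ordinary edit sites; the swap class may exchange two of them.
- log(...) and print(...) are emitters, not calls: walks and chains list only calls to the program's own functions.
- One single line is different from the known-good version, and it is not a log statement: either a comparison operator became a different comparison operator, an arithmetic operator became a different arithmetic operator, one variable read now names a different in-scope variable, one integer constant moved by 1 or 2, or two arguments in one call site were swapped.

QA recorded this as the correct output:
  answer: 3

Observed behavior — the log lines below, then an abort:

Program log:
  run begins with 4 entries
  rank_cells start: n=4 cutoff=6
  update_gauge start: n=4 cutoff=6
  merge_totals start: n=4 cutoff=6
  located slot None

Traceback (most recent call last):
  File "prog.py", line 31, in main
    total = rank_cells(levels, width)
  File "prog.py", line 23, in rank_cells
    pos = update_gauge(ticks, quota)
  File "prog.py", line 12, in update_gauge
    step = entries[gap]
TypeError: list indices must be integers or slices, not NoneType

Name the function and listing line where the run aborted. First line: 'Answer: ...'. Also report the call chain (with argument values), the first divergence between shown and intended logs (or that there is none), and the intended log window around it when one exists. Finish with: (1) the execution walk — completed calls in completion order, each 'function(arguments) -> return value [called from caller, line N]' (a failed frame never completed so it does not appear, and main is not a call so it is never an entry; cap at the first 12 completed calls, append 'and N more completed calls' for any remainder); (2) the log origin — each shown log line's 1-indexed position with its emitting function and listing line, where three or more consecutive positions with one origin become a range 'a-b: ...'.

Answer: the error was raised in update_gauge, line 12.
Core observation: Log line 5 is where behavior first shows: 'located slot None' appears instead of 'match at position 0'.
Call chain: main -> rank_cells([6, 9, 12, 1], 6) (called at line 31) -> update_gauge([6, 9, 12, 1], 6) (called at line 23).
First divergence: position 5 — shown 'located slot None', intended 'match at position 0'.
Intended log window:
  3: update_gauge start: n=4 cutoff=6
  4: merge_totals start: n=4 cutoff=6
  5: match at position 0
  6: located slot 0
Execution walk:
  merge_totals([6, 9, 12, 1], 6) -> None  [called from update_gauge, line 10]
Log line origins:
  1: from main, line 30
  2: from rank_cells, line 22
  3: from update_gauge, line 9
  4: from merge_totals, line 2
  5: from update_gauge, line 11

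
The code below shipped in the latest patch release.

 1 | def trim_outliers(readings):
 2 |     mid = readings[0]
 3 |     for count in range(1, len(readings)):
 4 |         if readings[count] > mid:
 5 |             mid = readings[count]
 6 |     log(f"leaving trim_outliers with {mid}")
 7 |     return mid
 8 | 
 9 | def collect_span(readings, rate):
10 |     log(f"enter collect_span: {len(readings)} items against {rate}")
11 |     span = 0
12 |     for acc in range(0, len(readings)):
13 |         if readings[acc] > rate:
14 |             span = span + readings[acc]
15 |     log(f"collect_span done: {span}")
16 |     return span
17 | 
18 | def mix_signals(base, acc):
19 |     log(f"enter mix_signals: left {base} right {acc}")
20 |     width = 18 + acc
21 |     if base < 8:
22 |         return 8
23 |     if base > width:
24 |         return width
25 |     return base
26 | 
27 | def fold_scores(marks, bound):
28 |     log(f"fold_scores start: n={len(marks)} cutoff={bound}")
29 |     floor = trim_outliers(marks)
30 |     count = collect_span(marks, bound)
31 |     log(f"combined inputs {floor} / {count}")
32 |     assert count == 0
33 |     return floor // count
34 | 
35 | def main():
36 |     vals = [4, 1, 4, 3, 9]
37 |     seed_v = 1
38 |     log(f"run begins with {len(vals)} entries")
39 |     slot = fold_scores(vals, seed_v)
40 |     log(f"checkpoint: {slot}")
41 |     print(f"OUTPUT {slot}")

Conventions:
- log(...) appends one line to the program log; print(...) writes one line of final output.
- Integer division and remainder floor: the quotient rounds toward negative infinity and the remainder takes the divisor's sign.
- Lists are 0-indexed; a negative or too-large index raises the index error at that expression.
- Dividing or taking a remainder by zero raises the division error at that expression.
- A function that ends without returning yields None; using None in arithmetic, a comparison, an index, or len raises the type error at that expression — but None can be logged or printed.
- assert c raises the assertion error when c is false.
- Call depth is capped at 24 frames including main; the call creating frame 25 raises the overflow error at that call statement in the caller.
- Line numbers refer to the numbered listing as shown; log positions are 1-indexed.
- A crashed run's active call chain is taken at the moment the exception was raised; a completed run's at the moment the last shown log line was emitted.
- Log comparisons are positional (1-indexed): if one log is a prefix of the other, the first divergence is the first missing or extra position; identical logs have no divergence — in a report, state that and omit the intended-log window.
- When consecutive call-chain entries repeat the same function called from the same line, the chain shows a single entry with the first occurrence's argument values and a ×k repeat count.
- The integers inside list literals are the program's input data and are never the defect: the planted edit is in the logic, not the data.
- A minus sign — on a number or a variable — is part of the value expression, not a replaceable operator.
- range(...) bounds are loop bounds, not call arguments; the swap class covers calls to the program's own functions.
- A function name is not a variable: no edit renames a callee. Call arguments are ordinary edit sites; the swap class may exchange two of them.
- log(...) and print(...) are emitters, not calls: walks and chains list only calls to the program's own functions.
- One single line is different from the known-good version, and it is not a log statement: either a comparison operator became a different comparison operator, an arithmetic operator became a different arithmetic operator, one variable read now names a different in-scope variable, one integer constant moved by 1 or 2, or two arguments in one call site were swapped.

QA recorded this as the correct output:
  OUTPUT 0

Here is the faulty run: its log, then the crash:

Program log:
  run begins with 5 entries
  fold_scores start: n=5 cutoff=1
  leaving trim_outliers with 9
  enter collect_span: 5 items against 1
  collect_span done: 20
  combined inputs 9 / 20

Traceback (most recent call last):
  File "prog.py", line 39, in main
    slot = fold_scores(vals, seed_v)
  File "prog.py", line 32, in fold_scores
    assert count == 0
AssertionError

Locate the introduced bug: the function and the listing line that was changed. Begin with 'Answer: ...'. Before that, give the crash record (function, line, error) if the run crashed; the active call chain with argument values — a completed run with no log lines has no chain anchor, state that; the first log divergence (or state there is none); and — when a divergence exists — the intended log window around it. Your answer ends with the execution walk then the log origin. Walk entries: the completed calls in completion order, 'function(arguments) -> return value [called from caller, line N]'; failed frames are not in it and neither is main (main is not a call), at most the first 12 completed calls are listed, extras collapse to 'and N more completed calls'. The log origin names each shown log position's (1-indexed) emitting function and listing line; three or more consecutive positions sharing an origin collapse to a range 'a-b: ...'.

Answer: the defect is in fold_scores at line 32.
Core observation: The shown log is a 6-line prefix of the intended one, whose next entry is 'checkpoint: 0'.
Crash: fold_scores, line 32, AssertionError.
Call chain: main -> fold_scores([4, 1, 4, 3, 9], 1) (called at line 39).
First divergence: position 7; the shown log stops at 6 lines while the working version next logs 'checkpoint: 0'.
Intended log window:
  5: collect_span done: 20
  6: combined inputs 9 / 20
  7: checkpoint: 0
Execution walk:
  trim_outliers([4, 1, 4, 3, 9]) -> 9  [called from fold_scores, line 29]
  collect_span([4, 1, 4, 3, 9], 1) -> 20  [called from fold_scores, line 30]
Log origins:
  1: emitted by main (line 38)
  2: emitted by fold_scores (line 28)
  3: emitted by trim_outliers (line 6)
  4: emitted by collect_span (line 10)
  5: emitted by collect_span (line 15)
  6: emitted by fold_scores (line 31)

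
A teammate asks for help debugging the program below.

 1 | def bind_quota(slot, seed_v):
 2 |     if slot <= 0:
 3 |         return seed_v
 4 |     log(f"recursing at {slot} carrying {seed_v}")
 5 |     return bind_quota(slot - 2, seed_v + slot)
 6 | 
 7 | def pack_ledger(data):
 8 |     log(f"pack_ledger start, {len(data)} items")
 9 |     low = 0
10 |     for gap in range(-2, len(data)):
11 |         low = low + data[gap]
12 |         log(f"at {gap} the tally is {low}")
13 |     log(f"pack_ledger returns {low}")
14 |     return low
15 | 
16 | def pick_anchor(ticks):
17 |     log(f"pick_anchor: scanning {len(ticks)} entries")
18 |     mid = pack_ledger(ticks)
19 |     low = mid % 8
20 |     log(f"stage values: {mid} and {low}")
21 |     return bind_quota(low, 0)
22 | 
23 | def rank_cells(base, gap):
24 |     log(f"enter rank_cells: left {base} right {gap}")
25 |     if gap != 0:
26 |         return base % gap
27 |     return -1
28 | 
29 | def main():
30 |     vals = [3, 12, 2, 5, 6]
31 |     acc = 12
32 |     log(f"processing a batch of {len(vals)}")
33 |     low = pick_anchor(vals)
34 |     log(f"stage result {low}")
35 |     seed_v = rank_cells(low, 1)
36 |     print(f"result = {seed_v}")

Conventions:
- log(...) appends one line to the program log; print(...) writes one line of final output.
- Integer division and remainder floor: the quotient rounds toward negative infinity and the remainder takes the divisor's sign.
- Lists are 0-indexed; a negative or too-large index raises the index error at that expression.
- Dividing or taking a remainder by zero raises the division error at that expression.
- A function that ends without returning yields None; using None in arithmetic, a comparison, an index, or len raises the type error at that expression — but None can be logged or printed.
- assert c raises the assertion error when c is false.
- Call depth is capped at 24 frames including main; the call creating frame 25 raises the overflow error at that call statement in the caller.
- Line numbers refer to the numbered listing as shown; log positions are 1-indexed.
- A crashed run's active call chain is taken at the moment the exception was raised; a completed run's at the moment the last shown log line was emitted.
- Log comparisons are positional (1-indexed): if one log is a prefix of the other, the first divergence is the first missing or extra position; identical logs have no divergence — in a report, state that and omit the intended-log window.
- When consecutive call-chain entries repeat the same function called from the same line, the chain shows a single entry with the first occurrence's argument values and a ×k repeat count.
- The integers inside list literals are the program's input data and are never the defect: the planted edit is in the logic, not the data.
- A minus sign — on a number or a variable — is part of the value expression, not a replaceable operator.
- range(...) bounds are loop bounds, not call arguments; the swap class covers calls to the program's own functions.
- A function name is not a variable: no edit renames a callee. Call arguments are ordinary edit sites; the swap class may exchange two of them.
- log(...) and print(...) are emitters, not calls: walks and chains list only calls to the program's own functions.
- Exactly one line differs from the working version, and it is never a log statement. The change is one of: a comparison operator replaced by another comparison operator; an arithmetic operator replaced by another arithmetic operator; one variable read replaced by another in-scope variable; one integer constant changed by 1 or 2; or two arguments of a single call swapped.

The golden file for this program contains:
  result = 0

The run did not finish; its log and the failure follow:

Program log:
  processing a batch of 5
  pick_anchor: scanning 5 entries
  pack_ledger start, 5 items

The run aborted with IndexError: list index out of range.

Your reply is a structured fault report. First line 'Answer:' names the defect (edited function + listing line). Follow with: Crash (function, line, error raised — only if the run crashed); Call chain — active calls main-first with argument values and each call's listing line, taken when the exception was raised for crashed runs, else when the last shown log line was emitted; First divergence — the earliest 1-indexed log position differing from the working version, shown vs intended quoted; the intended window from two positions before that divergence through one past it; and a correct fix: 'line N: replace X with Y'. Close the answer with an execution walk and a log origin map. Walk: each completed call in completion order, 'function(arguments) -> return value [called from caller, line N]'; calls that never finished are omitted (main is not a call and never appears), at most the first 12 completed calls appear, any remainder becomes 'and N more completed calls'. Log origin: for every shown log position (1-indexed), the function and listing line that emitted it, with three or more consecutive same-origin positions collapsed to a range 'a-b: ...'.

Answer: the defect is in pack_ledger at line 10.
Core observation: After 3 matching log lines the faulty run goes silent, while the working version continues with 'at 0 the tally is 3'.
Crash: pack_ledger, line 11, IndexError.
Call chain: main -> pick_anchor([3, 12, 2, 5, 6]) (called at line 33) -> pack_ledger([3, 12, 2, 5, 6]) (called at line 18).
First divergence: position 4 — after 3 matching lines the faulty run goes silent; intended next line 'at 0 the tally is 3'.
Intended log window:
  2: pick_anchor: scanning 5 entries
  3: pack_ledger start, 5 items
  4: at 0 the tally is 3
  5: at 1 the tally is 15
Execution walk:
  (no call completed)
Log line origins:
  1 — main, line 32
  2 — pick_anchor, line 17
  3 — pack_ledger, line 8
A correct fix: line 10: replace `-2` with `0`.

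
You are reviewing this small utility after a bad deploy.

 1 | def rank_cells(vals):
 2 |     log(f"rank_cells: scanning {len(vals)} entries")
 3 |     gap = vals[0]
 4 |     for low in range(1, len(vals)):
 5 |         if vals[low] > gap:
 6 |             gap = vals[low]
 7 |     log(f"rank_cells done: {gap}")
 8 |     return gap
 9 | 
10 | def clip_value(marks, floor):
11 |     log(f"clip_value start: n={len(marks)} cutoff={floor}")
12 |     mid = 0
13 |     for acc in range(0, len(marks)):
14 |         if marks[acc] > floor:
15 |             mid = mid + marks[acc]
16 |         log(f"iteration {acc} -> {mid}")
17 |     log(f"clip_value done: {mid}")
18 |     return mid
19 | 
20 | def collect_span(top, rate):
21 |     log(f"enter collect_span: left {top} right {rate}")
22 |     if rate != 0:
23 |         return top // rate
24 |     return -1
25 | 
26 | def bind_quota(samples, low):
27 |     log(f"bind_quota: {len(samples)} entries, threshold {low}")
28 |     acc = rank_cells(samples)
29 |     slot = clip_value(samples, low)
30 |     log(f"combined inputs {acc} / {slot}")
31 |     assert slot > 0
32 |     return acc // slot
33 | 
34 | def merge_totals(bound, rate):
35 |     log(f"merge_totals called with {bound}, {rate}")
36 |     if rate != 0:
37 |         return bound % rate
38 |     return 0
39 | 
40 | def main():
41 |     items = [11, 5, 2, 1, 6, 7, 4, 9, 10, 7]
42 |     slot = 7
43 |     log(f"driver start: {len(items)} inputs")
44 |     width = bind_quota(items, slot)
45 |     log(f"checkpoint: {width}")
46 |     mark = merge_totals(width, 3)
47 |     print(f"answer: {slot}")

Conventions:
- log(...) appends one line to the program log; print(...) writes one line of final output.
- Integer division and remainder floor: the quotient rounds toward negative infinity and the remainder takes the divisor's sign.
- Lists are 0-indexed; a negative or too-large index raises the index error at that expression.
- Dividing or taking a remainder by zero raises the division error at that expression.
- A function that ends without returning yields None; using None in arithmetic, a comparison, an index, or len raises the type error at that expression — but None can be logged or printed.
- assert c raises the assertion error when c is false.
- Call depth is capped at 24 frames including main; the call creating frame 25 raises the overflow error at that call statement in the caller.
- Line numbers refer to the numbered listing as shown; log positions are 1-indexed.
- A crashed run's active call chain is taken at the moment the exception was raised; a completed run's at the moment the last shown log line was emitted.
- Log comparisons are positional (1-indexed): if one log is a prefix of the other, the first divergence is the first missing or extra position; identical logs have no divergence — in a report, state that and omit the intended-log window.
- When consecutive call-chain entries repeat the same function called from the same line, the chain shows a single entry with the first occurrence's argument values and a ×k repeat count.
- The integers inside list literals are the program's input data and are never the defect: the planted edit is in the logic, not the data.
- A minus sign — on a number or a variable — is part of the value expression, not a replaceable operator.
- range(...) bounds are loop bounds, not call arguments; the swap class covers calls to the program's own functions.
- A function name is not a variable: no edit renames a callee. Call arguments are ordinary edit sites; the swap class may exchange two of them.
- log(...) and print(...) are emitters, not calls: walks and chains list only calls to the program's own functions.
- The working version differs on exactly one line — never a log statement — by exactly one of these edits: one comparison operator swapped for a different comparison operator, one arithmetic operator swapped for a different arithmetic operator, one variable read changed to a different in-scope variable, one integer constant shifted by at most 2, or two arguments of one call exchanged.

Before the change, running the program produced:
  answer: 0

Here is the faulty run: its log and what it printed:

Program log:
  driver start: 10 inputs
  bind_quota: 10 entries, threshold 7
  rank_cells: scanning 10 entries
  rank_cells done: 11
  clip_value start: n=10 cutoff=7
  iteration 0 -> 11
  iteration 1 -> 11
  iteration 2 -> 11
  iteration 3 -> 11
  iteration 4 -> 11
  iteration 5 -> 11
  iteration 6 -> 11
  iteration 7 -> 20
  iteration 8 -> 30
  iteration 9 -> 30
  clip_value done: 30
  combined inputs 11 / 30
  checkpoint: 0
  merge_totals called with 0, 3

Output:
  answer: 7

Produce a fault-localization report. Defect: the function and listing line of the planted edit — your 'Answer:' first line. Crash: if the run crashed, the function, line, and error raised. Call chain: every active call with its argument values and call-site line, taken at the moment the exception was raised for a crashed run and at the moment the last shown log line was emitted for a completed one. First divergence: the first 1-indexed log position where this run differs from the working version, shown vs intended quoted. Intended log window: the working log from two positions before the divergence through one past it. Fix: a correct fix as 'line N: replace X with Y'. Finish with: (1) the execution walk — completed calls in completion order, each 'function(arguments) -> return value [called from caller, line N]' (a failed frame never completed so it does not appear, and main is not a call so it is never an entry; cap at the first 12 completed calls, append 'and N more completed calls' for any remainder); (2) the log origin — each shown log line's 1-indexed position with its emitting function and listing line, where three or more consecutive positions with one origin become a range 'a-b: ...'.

Answer: the defect is in main at line 47.
The tell: No log line changed; the fault shows up purely in the output.
Call chain: main -> merge_totals(0, 3) (called at line 46).
First divergence: none; the two logs match at every position.
Execution walk:
  rank_cells([11, 5, 2, 1, 6, 7, 4, 9, 10, 7]) -> 11  [called from bind_quota, line 28]
  clip_value([11, 5, 2, 1, 6, 7, 4, 9, 10, 7], 7) -> 30  [called from bind_quota, line 29]
  bind_quota([11, 5, 2, 1, 6, 7, 4, 9, 10, 7], 7) -> 0  [called from main, line 44]
  merge_totals(0, 3) -> 0  [called from main, line 46]
Log origin:
  1: from main, line 43
  2: from bind_quota, line 27
  3: from rank_cells, line 2
  4: from rank_cells, line 7
  5: from clip_value, line 11
  6-15: from clip_value, line 16
  16: from clip_value, line 17
  17: from bind_quota, line 30
  18: from main, line 45
  19: from merge_totals, line 35
A correct fix: line 47: replace `slot` with `mark`.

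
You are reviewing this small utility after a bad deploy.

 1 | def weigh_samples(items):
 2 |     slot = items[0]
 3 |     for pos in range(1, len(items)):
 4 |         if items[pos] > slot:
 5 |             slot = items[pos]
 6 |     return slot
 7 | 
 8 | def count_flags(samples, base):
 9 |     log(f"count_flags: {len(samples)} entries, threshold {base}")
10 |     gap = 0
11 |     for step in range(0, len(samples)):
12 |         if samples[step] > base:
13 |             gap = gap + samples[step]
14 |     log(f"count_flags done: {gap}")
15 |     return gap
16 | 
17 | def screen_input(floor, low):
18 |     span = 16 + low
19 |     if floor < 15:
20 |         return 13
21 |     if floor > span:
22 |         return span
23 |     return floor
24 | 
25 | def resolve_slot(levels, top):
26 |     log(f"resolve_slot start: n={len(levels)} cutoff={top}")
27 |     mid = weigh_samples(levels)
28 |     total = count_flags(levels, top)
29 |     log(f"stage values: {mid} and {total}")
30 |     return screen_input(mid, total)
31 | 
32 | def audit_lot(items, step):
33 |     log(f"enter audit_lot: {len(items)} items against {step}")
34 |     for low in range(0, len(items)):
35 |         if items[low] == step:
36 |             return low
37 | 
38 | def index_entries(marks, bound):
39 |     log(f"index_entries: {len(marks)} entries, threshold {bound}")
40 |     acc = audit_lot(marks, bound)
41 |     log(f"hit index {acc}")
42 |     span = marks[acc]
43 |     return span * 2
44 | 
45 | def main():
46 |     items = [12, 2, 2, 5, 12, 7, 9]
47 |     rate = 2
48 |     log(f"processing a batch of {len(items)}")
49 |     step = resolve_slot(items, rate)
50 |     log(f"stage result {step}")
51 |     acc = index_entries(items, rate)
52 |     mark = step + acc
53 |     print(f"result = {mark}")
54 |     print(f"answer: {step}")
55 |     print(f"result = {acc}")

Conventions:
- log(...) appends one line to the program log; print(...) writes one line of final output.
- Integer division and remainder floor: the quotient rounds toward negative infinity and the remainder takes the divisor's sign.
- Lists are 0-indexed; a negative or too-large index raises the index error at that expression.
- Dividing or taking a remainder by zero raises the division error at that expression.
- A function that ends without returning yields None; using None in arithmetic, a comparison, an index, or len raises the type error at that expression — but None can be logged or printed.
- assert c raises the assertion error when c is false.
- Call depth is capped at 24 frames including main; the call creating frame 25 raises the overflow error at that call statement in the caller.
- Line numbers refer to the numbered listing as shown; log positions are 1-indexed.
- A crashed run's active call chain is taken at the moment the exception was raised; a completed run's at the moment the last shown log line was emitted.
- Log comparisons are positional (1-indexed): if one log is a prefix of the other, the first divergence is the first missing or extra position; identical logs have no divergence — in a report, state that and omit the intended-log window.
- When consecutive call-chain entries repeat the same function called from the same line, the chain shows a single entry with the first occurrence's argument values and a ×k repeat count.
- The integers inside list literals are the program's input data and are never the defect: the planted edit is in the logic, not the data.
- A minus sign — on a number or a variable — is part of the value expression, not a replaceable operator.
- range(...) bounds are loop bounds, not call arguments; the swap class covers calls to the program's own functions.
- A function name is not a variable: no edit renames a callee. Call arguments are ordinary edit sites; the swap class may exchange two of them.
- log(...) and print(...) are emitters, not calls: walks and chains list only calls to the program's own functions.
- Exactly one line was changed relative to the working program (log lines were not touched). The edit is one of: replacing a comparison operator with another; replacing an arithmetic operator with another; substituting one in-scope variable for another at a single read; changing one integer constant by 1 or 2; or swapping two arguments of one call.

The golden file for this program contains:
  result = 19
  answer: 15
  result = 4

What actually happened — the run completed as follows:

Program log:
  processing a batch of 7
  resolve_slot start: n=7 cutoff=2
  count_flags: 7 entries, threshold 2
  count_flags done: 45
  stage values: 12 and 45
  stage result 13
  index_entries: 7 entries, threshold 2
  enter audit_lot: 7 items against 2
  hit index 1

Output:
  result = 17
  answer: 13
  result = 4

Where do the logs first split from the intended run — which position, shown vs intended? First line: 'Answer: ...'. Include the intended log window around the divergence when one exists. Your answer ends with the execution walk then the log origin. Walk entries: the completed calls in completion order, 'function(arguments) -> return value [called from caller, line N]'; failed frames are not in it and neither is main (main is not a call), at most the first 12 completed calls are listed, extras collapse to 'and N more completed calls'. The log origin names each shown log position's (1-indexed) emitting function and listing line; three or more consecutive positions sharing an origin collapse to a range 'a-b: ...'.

Answer: position 6 — shown 'stage result 13', intended 'stage result 15'.
Intended log window:
  4: count_flags done: 45
  5: stage values: 12 and 45
  6: stage result 15
  7: index_entries: 7 entries, threshold 2
Execution walk:
  weigh_samples([12, 2, 2, 5, 12, 7, 9]) -> 12  [called from resolve_slot, line 27]
  count_flags([12, 2, 2, 5, 12, 7, 9], 2) -> 45  [called from resolve_slot, line 28]
  screen_input(12, 45) -> 13  [called from resolve_slot, line 30]
  resolve_slot([12, 2, 2, 5, 12, 7, 9], 2) -> 13  [called from main, line 49]
  audit_lot([12, 2, 2, 5, 12, 7, 9], 2) -> 1  [called from index_entries, line 40]
  index_entries([12, 2, 2, 5, 12, 7, 9], 2) -> 4  [called from main, line 51]
Log origin:
  1 — main, line 48
  2 — resolve_slot, line 26
  3 — count_flags, line 9
  4 — count_flags, line 14
  5 — resolve_slot, line 29
  6 — main, line 50
  7 — index_entries, line 39
  8 — audit_lot, line 33
  9 — index_entries, line 41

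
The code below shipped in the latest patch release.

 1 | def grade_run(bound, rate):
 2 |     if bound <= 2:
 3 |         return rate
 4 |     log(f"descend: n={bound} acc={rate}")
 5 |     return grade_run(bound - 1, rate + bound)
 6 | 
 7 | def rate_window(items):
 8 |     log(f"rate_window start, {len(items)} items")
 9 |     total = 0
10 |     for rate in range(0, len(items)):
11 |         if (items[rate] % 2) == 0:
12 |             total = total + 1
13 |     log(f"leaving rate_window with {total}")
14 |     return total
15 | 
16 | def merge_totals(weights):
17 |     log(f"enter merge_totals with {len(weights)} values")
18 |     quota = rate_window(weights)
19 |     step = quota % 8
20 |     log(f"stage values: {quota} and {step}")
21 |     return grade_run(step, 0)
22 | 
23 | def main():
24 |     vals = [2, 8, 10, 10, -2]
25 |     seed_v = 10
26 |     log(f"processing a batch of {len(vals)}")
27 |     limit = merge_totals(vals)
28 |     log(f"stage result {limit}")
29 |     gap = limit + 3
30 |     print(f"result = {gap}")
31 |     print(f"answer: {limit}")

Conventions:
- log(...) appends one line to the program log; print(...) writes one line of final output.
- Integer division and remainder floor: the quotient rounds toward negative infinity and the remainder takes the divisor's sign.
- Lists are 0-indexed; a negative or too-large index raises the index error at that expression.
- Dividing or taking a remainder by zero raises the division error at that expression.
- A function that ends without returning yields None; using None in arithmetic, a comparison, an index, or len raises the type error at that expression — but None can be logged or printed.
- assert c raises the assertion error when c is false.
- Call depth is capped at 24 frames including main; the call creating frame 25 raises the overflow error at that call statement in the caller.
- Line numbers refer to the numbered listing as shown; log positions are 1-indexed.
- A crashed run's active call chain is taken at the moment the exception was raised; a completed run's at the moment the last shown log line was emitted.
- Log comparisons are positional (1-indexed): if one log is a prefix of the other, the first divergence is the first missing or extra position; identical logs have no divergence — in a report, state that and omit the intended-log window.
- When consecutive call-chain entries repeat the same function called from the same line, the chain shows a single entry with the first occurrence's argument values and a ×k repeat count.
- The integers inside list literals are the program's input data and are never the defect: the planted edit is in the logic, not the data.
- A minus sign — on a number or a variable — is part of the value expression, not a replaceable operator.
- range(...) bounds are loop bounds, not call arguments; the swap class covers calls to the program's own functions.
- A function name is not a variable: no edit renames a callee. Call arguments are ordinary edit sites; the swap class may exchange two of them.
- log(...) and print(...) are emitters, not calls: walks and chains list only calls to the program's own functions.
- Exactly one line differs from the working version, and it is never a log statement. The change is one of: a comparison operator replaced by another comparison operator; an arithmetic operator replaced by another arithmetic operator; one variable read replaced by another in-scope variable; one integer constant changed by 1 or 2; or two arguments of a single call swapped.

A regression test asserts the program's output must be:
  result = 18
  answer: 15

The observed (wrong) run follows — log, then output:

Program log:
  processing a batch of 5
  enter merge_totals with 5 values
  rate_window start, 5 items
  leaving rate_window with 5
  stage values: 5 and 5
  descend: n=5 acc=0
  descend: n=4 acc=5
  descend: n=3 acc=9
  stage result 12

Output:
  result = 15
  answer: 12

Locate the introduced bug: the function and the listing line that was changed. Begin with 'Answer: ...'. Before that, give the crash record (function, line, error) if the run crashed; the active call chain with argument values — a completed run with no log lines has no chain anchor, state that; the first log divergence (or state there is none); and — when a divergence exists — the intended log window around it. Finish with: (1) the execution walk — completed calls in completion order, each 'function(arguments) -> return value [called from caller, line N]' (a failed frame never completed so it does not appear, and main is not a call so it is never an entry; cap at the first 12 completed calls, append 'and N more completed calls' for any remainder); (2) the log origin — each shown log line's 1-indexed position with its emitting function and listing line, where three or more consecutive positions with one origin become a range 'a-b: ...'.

Answer: the defect is in grade_run at line 2.
Key fact: Position 9 is the first bad log line: 'stage result 12' should read 'descend: n=2 acc=12'.
Call chain: main.
First divergence: at position 9 the run shows 'stage result 12' where the working version logs 'descend: n=2 acc=12'.
Intended log window:
  7: descend: n=4 acc=5
  8: descend: n=3 acc=9
  9: descend: n=2 acc=12
  10: descend: n=1 acc=14
Execution walk:
  rate_window([2, 8, 10, 10, -2]) -> 5  [called from merge_totals, line 18]
  grade_run(2, 12) -> 12  [called from grade_run, line 5]
  grade_run(3, 9) -> 12  [called from grade_run, line 5]
  grade_run(4, 5) -> 12  [called from grade_run, line 5]
  grade_run(5, 0) -> 12  [called from merge_totals, line 21]
  merge_totals([2, 8, 10, 10, -2]) -> 12  [called from main, line 27]
Log line origins:
  1: logged in main at line 26
  2: logged in merge_totals at line 17
  3: logged in rate_window at line 8
  4: logged in rate_window at line 13
  5: logged in merge_totals at line 20
  6-8: logged in grade_run at line 4
  9: logged in main at line 28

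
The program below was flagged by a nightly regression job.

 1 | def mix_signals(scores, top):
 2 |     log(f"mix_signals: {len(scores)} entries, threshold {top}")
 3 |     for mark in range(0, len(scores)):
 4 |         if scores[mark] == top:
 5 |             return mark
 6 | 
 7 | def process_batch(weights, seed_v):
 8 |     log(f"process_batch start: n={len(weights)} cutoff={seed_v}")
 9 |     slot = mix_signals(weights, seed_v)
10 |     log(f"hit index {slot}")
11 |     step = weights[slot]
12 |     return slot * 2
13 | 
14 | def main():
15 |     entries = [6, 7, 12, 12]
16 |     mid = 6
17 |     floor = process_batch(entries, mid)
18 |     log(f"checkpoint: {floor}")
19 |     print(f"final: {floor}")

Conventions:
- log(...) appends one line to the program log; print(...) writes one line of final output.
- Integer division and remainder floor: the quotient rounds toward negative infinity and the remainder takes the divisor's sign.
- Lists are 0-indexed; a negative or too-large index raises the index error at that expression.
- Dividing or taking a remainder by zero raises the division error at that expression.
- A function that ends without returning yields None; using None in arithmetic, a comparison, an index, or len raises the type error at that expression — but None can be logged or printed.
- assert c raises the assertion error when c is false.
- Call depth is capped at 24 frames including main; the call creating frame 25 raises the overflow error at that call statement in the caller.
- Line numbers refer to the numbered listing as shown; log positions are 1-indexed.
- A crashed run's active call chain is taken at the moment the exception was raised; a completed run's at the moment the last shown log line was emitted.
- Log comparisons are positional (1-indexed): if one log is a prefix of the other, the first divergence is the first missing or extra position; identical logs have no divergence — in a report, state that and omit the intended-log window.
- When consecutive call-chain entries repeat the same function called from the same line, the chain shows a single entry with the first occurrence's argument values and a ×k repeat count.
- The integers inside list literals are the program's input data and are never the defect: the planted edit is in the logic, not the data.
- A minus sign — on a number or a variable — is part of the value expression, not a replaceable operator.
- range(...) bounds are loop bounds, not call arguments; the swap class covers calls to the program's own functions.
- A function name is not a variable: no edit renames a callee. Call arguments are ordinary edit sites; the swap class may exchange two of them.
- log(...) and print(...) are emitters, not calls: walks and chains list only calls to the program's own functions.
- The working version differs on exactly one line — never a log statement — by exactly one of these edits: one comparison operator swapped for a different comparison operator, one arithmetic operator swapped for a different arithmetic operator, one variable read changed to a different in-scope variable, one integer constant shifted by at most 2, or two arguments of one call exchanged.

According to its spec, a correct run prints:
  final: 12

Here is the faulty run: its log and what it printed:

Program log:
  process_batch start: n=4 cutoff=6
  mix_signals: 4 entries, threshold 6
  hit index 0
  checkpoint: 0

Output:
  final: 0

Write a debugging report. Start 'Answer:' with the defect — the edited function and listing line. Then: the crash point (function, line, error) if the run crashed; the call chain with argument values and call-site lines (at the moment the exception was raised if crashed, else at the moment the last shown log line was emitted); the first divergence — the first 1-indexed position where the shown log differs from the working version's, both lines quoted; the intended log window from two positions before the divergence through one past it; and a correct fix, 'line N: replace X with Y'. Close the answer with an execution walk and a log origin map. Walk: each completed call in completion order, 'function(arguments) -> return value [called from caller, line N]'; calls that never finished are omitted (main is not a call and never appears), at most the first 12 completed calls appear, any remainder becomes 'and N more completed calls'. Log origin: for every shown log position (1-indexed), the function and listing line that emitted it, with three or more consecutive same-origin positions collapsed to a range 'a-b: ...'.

Answer: the defect is in process_batch at line 12.
Core observation: At log position 4 the runs split — shown 'checkpoint: 0', but the working version logs 'checkpoint: 12'.
Call chain: main.
First divergence: position 4; shown 'checkpoint: 0' vs intended 'checkpoint: 12'.
Intended log window:
  2: mix_signals: 4 entries, threshold 6
  3: hit index 0
  4: checkpoint: 12
Execution walk:
  mix_signals([6, 7, 12, 12], 6) -> 0  [called from process_batch, line 9]
  process_batch([6, 7, 12, 12], 6) -> 0  [called from main, line 17]
Log line origins:
  1 — process_batch, line 8
  2 — mix_signals, line 2
  3 — process_batch, line 10
  4 — main, line 18
A correct fix: line 12: replace `slot` with `step`.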